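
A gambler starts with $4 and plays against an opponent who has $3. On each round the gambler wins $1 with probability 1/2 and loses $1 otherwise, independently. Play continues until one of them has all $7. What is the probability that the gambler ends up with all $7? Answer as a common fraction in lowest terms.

With a fair step, P(i) = ½P(i−1) + ½P(i+1) with P(0)=0, P(7)=1 has the linear solution P(i) = i/7.
P(4) = 4/7.

4/7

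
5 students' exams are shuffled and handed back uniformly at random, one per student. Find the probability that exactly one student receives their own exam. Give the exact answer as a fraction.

Choose which one is fixed: C(5,1) = 5 ways.
The remaining 4 must have no fixed point: D(4) = 9.
P = 5·9/120 = 3/8.

3/8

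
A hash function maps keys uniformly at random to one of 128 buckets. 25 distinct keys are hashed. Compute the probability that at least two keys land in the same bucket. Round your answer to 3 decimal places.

0.919

It's easier to compute the probability that all 25 are distinct.
P(all distinct) = 128/128 · 127/128 · ··· · 104/128 ≈ 0.081.
So the probability of at least one match is 1 − 0.081 = 0.919.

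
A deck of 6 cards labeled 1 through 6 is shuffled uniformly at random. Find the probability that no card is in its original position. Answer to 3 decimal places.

This is the derangement probability: permutations of 6 with no fixed point.
D(6) = 6! · (1 − 1/1! + 1/2! − ··· + (−1)^6/6!) = 265.
P = 265/720 = 53/144 ≈ 0.368.

0.368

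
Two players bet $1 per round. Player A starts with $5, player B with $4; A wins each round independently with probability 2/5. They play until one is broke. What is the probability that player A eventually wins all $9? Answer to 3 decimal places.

0.176

Let r = q/p = (3/5)/(2/5) = 3/2. The recurrence P(i) = p·P(i+1) + q·P(i−1) with P(0)=0, P(9)=1 gives P(i) = (1 − r^i)/(1 − r^9).
P(5) = (1 − (3/2)^5) / (1 − (3/2)^9) = 3376/19171 ≈ 0.176.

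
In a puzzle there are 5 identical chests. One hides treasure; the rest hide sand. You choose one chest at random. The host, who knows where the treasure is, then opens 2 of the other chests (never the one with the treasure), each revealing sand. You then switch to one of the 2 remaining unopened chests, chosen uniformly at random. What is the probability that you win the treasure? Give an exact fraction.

2/5

Your original chest holds the treasure with probability 1/5, so the other 4 collectively hold it with probability 4/5.
The host can always find 2 empty chests to open, so the reveals don't change that 4/5; it is now spread over the 2 remaining unopened chests.
P(win by switching) = (4/5) · (1/2) = 2/5.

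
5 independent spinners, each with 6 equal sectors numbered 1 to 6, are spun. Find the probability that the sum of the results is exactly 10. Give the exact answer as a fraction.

7/432

There are 6^5 = 7776 equally likely outcomes.
The number of ordered 5-tuples from {1,…,6} summing to 10 is 126.
P(sum = 10) = 126/7776 = 7/432.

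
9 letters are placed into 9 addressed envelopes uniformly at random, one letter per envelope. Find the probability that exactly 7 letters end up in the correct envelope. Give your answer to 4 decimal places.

Choose which 7 of the 9 are fixed: C(9,7) = 36 ways.
The remaining 2 must have no fixed point: D(2) = 1.
P = 36·1/362880 = 1/10080 ≈ 0.0001.

0.0001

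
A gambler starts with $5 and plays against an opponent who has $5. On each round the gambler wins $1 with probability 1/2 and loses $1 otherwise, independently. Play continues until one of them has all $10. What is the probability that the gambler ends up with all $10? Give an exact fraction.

With a fair step, P(i) = ½P(i−1) + ½P(i+1) with P(0)=0, P(10)=1 has the linear solution P(i) = i/10.
P(5) = 5/10 = 1/2.

1/2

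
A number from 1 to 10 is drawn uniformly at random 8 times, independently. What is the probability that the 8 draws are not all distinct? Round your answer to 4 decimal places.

P(all 8 different) = 10/10 · 9/10 · ··· · 3/10 ≈ 0.0181.
P(at least two equal) = 1 − 0.0181 = 0.9819.

0.9819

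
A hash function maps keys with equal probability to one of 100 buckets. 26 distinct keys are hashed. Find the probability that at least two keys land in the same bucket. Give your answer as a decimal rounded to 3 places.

It's easier to compute the probability that all 26 are distinct.
P(all distinct) = 100/100 · 99/100 · ··· · 75/100 ≈ 0.028.
So the probability of at least one match is 1 − 0.028 = 0.972.

0.972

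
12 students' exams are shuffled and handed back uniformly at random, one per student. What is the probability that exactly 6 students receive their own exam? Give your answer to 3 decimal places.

Choose which 6 of the 12 are fixed: C(12,6) = 924 ways.
The remaining 6 must have no fixed point: D(6) = 265.
P = 924·265/479001600 = 53/103680 ≈ 0.001.

0.001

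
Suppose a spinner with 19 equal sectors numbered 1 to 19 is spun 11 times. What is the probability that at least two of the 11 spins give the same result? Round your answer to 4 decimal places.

0.9741

P(all 11 different) = 19/19 · 18/19 · ··· · 9/19 ≈ 0.0259.
P(at least two equal) = 1 − 0.0259 = 0.9741.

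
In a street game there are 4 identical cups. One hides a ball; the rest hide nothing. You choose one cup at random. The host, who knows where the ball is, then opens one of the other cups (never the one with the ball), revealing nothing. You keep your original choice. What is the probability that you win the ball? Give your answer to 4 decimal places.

0.2500

The host can always open an empty cup regardless of your choice, so this gives no information about your original cup.
P(win by staying) = 1/4 ≈ 0.2500.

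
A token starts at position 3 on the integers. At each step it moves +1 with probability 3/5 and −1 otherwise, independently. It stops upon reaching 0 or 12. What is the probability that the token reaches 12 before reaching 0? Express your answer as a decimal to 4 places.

Let r = q/p = (2/5)/(3/5) = 2/3. The recurrence P(i) = p·P(i+1) + q·P(i−1) with P(0)=0, P(12)=1 gives P(i) = (1 − r^i)/(1 − r^12).
P(3) = (1 − (2/3)^3) / (1 − (2/3)^12) = 19683/27755 ≈ 0.7092.

0.7092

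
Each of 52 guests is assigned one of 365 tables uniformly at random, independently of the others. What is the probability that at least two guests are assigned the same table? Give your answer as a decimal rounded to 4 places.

It's easier to compute the probability that all 52 are distinct.
P(all distinct) = 365/365 · 364/365 · ··· · 314/365 ≈ 0.0220.
So the probability of at least one match is 1 − 0.0220 = 0.9780.

0.9780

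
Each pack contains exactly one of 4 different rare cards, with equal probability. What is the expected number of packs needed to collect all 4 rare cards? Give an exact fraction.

After i distinct types are collected, each trial gives a new one with probability (4−i)/4, so the expected wait for the next new type is 4/(4−i).
E = 4/4 + 4/3 + 4/2 + 4/1 = 25/3.

25/3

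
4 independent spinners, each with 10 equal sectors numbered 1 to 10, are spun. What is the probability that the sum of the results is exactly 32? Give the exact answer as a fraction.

33/2000

There are 10^4 = 10000 equally likely outcomes.
The number of ordered 4-tuples from {1,…,10} summing to 32 is 165.
P(sum = 32) = 165/10000 = 33/2000.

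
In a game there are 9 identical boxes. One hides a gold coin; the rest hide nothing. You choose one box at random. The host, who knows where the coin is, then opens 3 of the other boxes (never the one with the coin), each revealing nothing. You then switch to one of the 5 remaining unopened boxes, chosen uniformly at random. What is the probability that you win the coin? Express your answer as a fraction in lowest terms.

8/45

Your original box holds the coin with probability 1/9, so the other 8 collectively hold it with probability 8/9.
The host can always find 3 empty boxes to open, so the reveals don't change that 8/9; it is now spread over the 5 remaining unopened boxes.
P(win by switching) = (8/9) · (1/5) = 8/45.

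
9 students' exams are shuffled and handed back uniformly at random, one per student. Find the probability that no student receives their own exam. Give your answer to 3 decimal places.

This is the derangement probability: permutations of 9 with no fixed point.
D(9) = 9! · (1 − 1/1! + 1/2! − ··· + (−1)^9/9!) = 133496.
P = 133496/362880 = 16687/45360 ≈ 0.368.

0.368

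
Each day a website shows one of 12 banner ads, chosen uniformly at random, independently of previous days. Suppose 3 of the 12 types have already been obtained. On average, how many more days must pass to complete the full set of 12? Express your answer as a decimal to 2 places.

33.95

Starting from 3 distinct types, each trial gives a new one with probability (12−i)/12 when i types are held, so the wait for the next new type is 12/(12−i).
E = 12/9 + 12/8 + 12/7 + 12/6 + 12/5 + 12/4 + 12/3 + 12/2 + 12/1 = 7129/210 ≈ 33.95.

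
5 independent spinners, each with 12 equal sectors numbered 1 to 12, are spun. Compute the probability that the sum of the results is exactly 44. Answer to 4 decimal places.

There are 12^5 = 248832 equally likely outcomes.
The number of ordered 5-tuples from {1,…,12} summing to 44 is 4495.
P(sum = 44) = 4495/248832 ≈ 0.0181.

0.0181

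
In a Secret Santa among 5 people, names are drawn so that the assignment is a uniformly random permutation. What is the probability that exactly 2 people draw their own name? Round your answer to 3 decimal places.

0.167

Choose which 2 of the 5 are fixed: C(5,2) = 10 ways.
The remaining 3 must have no fixed point: D(3) = 2.
P = 10·2/120 = 1/6 ≈ 0.167.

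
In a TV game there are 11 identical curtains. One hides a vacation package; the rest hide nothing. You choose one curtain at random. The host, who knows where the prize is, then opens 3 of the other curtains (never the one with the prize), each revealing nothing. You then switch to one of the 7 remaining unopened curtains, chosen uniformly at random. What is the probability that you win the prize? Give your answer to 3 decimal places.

Your original curtain holds the prize with probability 1/11, so the other 10 collectively hold it with probability 10/11.
The host can always find 3 empty curtains to open, so the reveals don't change that 10/11; it is now spread over the 7 remaining unopened curtains.
P(win by switching) = (10/11) · (1/7) = 10/77 ≈ 0.130.

0.130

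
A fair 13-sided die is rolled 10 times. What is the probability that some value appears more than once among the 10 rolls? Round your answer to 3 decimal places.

P(all 10 different) = 13/13 · 12/13 · ··· · 4/13 ≈ 0.008.
P(at least two equal) = 1 − 0.008 = 0.992.

0.992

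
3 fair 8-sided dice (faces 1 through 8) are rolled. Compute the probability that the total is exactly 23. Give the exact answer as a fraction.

There are 8^3 = 512 equally likely outcomes.
The number of ordered 3-tuples from {1,…,8} summing to 23 is 3.
P(sum = 23) = 3/512.

3/512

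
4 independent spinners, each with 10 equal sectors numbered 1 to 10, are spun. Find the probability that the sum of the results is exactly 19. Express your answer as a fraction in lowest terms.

37/625

There are 10^4 = 10000 equally likely outcomes.
The number of ordered 4-tuples from {1,…,10} summing to 19 is 592.
P(sum = 19) = 592/10000 = 37/625.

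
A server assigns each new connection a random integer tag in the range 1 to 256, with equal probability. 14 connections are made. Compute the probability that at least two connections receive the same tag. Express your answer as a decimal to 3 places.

0.304

It's easier to compute the probability that all 14 are distinct.
P(all distinct) = 256/256 · 255/256 · ··· · 243/256 ≈ 0.696.
So the probability of at least one match is 1 − 0.696 = 0.304.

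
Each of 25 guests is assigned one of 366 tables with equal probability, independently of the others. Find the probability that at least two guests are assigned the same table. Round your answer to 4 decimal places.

It's easier to compute the probability that all 25 are distinct.
P(all distinct) = 366/366 · 365/366 · ··· · 342/366 ≈ 0.4323.
So the probability of at least one match is 1 − 0.4323 = 0.5677.

0.5677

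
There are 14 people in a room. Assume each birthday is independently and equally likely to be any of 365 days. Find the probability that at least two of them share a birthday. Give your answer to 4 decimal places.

0.2231

It's easier to compute the probability that all 14 are distinct.
P(all distinct) = 365/365 · 364/365 · ··· · 352/365 ≈ 0.7769.
So the probability of at least one match is 1 − 0.7769 = 0.2231.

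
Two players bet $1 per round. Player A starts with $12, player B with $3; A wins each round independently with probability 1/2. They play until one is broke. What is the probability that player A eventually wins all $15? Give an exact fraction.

With a fair step, P(i) = ½P(i−1) + ½P(i+1) with P(0)=0, P(15)=1 has the linear solution P(i) = i/15.
P(12) = 12/15 = 4/5.

4/5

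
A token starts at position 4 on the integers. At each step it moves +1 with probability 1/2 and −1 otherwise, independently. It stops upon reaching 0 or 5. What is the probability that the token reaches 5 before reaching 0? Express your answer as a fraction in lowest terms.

With a fair step, P(i) = ½P(i−1) + ½P(i+1) with P(0)=0, P(5)=1 has the linear solution P(i) = i/5.
P(4) = 4/5.

4/5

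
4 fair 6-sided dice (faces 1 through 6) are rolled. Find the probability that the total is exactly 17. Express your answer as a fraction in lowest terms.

13/162

There are 6^4 = 1296 equally likely outcomes.
The number of ordered 4-tuples from {1,…,6} summing to 17 is 104.
P(sum = 17) = 104/1296 = 13/162.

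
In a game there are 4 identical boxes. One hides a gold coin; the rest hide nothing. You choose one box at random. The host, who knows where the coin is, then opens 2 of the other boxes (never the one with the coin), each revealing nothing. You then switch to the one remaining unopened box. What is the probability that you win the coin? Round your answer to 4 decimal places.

0.7500

Your original box holds the coin with probability 1/4, so the other 3 collectively hold it with probability 3/4.
The host can always find 2 empty boxes to open, so the reveals don't change that 3/4; it is now spread over the 1 remaining unopened box.
P(win by switching) = (3/4) · (1/1) = 3/4 ≈ 0.7500.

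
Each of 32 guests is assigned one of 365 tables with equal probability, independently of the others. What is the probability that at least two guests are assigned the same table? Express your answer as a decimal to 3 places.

It's easier to compute the probability that all 32 are distinct.
P(all distinct) = 365/365 · 364/365 · ··· · 334/365 ≈ 0.247.
So the probability of at least one match is 1 − 0.247 = 0.753.

0.753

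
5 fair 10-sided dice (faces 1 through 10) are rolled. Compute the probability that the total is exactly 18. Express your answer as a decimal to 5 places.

0.02205

There are 10^5 = 100000 equally likely outcomes.
The number of ordered 5-tuples from {1,…,10} summing to 18 is 2205.
P(sum = 18) = 2205/100000 = 441/20000 ≈ 0.02205.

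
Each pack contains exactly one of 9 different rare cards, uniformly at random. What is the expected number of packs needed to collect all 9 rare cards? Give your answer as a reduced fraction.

7129/280

After i distinct types are collected, each trial gives a new one with probability (9−i)/9, so the expected wait for the next new type is 9/(9−i).
E = 9/9 + 9/8 + 9/7 + 9/6 + 9/5 + 9/4 + 9/3 + 9/2 + 9/1 = 7129/280.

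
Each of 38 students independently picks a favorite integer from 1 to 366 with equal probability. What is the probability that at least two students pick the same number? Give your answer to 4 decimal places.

0.8633

It's easier to compute the probability that all 38 are distinct.
P(all distinct) = 366/366 · 365/366 · ··· · 329/366 ≈ 0.1367.
So the probability of at least one match is 1 − 0.1367 = 0.8633.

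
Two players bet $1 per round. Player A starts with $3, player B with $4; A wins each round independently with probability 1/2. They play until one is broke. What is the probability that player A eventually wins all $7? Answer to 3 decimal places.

With a fair step, P(i) = ½P(i−1) + ½P(i+1) with P(0)=0, P(7)=1 has the linear solution P(i) = i/7.
P(3) = 3/7 ≈ 0.429.

0.429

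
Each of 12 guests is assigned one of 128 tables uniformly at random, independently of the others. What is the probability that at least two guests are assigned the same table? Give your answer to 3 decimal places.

0.412

It's easier to compute the probability that all 12 are distinct.
P(all distinct) = 128/128 · 127/128 · ··· · 117/128 ≈ 0.588.
So the probability of at least one match is 1 − 0.588 = 0.412.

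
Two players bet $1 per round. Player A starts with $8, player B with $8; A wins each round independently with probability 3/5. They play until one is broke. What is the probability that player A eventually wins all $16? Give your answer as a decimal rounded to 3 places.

Let r = q/p = (2/5)/(3/5) = 2/3. The recurrence P(i) = p·P(i+1) + q·P(i−1) with P(0)=0, P(16)=1 gives P(i) = (1 − r^i)/(1 − r^16).
P(8) = (1 − (2/3)^8) / (1 − (2/3)^16) = 6561/6817 ≈ 0.962.

0.962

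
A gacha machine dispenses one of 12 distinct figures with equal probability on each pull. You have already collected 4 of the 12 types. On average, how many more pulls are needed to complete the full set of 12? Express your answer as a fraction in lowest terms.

Starting from 4 distinct types, each trial gives a new one with probability (12−i)/12 when i types are held, so the wait for the next new type is 12/(12−i).
E = 12/8 + 12/7 + 12/6 + 12/5 + 12/4 + 12/3 + 12/2 + 12/1 = 2283/70.

2283/70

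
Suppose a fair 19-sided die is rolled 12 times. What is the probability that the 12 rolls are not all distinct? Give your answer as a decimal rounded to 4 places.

P(all 12 different) = 19/19 · 18/19 · ··· · 8/19 ≈ 0.0109.
P(at least two equal) = 1 − 0.0109 = 0.9891.

0.9891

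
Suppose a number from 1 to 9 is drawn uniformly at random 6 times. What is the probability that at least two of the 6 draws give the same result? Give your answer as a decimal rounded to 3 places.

0.886

P(all 6 different) = 9/9 · 8/9 · ··· · 4/9 ≈ 0.114.
P(at least two equal) = 1 − 0.114 = 0.886.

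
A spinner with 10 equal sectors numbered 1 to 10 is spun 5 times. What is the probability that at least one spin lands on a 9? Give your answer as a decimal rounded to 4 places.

P(no spin lands on a 9) = (9/10)^5 ≈ 0.5905.
P(at least one) = 1 − 0.5905 = 0.4095.

0.4095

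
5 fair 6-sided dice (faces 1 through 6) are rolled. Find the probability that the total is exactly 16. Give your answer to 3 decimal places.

0.095

There are 6^5 = 7776 equally likely outcomes.
The number of ordered 5-tuples from {1,…,6} summing to 16 is 735.
P(sum = 16) = 735/7776 = 245/2592 ≈ 0.095.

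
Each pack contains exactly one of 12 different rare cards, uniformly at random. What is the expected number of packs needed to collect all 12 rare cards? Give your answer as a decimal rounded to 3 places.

37.239

After i distinct types are collected, each trial gives a new one with probability (12−i)/12, so the expected wait for the next new type is 12/(12−i).
E = 12/12 + 12/11 + 12/10 + 12/9 + 12/8 + 12/7 + 12/6 + 12/5 + 12/4 + 12/3 + 12/2 + 12/1 = 86021/2310 ≈ 37.239.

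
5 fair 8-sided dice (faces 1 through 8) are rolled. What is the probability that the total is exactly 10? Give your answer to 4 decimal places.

There are 8^5 = 32768 equally likely outcomes.
The number of ordered 5-tuples from {1,…,8} summing to 10 is 126.
P(sum = 10) = 126/32768 = 63/16384 ≈ 0.0038.

0.0038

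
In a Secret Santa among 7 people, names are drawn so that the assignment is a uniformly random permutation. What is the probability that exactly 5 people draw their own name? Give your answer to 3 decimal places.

Choose which 5 of the 7 are fixed: C(7,5) = 21 ways.
The remaining 2 must have no fixed point: D(2) = 1.
P = 21·1/5040 = 1/240 ≈ 0.004.

0.004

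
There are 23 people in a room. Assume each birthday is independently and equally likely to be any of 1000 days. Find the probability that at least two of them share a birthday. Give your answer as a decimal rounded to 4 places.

It's easier to compute the probability that all 23 are distinct.
P(all distinct) = 1000/1000 · 999/1000 · ··· · 978/1000 ≈ 0.7750.
So the probability of at least one match is 1 − 0.7750 = 0.2250.

0.2250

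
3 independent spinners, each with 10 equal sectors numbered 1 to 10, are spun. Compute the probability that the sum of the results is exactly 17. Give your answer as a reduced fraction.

3/40

There are 10^3 = 1000 equally likely outcomes.
The number of ordered 3-tuples from {1,…,10} summing to 17 is 75.
P(sum = 17) = 75/1000 = 3/40.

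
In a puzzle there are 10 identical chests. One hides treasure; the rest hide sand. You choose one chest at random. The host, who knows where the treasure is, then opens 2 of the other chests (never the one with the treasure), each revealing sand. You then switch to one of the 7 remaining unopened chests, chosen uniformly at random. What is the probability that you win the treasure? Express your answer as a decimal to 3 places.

0.129

Your original chest holds the treasure with probability 1/10, so the other 9 collectively hold it with probability 9/10.
The host can always find 2 empty chests to open, so the reveals don't change that 9/10; it is now spread over the 7 remaining unopened chests.
P(win by switching) = (9/10) · (1/7) = 9/70 ≈ 0.129.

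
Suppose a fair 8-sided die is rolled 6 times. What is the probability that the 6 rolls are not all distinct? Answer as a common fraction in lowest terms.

P(all 6 different) = 8/8 · 7/8 · ··· · 3/8 = 315/4096.
P(at least two equal) = 1 − 315/4096 = 3781/4096.

3781/4096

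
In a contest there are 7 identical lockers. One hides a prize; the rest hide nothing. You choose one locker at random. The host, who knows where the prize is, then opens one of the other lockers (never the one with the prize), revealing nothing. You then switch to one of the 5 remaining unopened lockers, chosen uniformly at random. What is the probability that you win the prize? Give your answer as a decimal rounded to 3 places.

Your original locker holds the prize with probability 1/7, so the other 6 collectively hold it with probability 6/7.
The host can always find an empty locker to open, so this doesn't change that 6/7; it is now spread over the 5 remaining unopened lockers.
P(win by switching) = (6/7) · (1/5) = 6/35 ≈ 0.171.

0.171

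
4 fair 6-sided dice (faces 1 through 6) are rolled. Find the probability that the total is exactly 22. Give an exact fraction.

There are 6^4 = 1296 equally likely outcomes.
The number of ordered 4-tuples from {1,…,6} summing to 22 is 10.
P(sum = 22) = 10/1296 = 5/648.

5/648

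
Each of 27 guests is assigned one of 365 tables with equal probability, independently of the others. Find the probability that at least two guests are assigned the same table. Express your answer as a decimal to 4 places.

0.6269

It's easier to compute the probability that all 27 are distinct.
P(all distinct) = 365/365 · 364/365 · ··· · 339/365 ≈ 0.3731.
So the probability of at least one match is 1 − 0.3731 = 0.6269.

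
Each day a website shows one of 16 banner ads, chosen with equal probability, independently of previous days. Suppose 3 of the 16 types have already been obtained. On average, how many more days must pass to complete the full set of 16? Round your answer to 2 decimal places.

Starting from 3 distinct types, each trial gives a new one with probability (16−i)/16 when i types are held, so the wait for the next new type is 16/(16−i).
E = 16/13 + 16/12 + 16/11 + 16/10 + 16/9 + 16/8 + 16/7 + 16/6 + 16/5 + 16/4 + 16/3 + 16/2 + 16/1 = 2291986/45045 ≈ 50.88.

50.88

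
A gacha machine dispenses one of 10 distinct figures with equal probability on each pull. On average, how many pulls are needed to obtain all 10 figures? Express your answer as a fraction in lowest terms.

7381/252

After i distinct types are collected, each trial gives a new one with probability (10−i)/10, so the expected wait for the next new type is 10/(10−i).
E = 10/10 + 10/9 + 10/8 + 10/7 + 10/6 + 10/5 + 10/4 + 10/3 + 10/2 + 10/1 = 7381/252.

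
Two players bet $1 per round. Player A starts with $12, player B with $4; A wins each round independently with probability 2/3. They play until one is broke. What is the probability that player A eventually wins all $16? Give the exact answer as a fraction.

Let r = q/p = (1/3)/(2/3) = 1/2. The recurrence P(i) = p·P(i+1) + q·P(i−1) with P(0)=0, P(16)=1 gives P(i) = (1 − r^i)/(1 − r^16).
P(12) = (1 − (1/2)^12) / (1 − (1/2)^16) = 4368/4369.

4368/4369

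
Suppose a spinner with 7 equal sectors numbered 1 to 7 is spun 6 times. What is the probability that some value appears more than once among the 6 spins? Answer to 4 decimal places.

P(all 6 different) = 7/7 · 6/7 · ··· · 2/7 ≈ 0.0428.
P(at least two equal) = 1 − 0.0428 = 0.9572.

0.9572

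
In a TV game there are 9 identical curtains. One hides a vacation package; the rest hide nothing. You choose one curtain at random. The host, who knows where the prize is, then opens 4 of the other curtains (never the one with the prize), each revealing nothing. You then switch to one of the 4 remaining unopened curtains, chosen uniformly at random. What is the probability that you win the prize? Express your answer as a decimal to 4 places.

Your original curtain holds the prize with probability 1/9, so the other 8 collectively hold it with probability 8/9.
The host can always find 4 empty curtains to open, so the reveals don't change that 8/9; it is now spread over the 4 remaining unopened curtains.
P(win by switching) = (8/9) · (1/4) = 2/9 ≈ 0.2222.

0.2222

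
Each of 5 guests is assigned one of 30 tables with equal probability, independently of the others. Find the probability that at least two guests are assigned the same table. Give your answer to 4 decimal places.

0.2963

It's easier to compute the probability that all 5 are distinct.
P(all distinct) = 30/30 · 29/30 · ··· · 26/30 ≈ 0.7037.
So the probability of at least one match is 1 − 0.7037 = 0.2963.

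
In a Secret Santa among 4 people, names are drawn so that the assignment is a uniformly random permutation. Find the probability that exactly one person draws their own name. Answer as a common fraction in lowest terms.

1/3

Choose which one is fixed: C(4,1) = 4 ways.
The remaining 3 must have no fixed point: D(3) = 2.
P = 4·2/24 = 1/3.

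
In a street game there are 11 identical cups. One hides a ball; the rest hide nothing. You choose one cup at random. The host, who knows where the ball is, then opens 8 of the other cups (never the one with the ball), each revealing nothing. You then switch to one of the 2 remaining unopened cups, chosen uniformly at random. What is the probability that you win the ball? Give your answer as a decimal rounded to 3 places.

0.455

Your original cup holds the ball with probability 1/11, so the other 10 collectively hold it with probability 10/11.
The host can always find 8 empty cups to open, so the reveals don't change that 10/11; it is now spread over the 2 remaining unopened cups.
P(win by switching) = (10/11) · (1/2) = 5/11 ≈ 0.455.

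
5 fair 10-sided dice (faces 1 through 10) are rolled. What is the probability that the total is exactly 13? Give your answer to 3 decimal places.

There are 10^5 = 100000 equally likely outcomes.
The number of ordered 5-tuples from {1,…,10} summing to 13 is 495.
P(sum = 13) = 495/100000 = 99/20000 ≈ 0.005.

0.005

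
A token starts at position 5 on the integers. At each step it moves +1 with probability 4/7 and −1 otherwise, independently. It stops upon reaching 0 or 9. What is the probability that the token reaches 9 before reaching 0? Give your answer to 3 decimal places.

Let r = q/p = (3/7)/(4/7) = 3/4. The recurrence P(i) = p·P(i+1) + q·P(i−1) with P(0)=0, P(9)=1 gives P(i) = (1 − r^i)/(1 − r^9).
P(5) = (1 − (3/4)^5) / (1 − (3/4)^9) = 199936/242461 ≈ 0.825.

0.825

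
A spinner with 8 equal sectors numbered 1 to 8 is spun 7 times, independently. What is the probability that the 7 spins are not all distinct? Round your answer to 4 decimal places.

P(all 7 different) = 8/8 · 7/8 · ··· · 2/8 ≈ 0.0192.
P(at least two equal) = 1 − 0.0192 = 0.9808.

0.9808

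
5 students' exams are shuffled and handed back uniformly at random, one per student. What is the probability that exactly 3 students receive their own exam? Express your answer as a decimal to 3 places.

0.083

Choose which 3 of the 5 are fixed: C(5,3) = 10 ways.
The remaining 2 must have no fixed point: D(2) = 1.
P = 10·1/120 = 1/12 ≈ 0.083.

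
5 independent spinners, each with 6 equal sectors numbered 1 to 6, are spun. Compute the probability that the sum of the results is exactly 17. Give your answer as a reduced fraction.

65/648

There are 6^5 = 7776 equally likely outcomes.
The number of ordered 5-tuples from {1,…,6} summing to 17 is 780.
P(sum = 17) = 780/7776 = 65/648.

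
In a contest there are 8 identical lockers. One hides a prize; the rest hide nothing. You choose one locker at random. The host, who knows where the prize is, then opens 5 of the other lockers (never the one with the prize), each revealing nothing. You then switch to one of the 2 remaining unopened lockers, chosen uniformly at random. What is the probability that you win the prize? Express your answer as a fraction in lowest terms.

Your original locker holds the prize with probability 1/8, so the other 7 collectively hold it with probability 7/8.
The host can always find 5 empty lockers to open, so the reveals don't change that 7/8; it is now spread over the 2 remaining unopened lockers.
P(win by switching) = (7/8) · (1/2) = 7/16.

7/16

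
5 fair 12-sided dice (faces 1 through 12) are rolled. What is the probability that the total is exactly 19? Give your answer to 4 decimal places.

There are 12^5 = 248832 equally likely outcomes.
The number of ordered 5-tuples from {1,…,12} summing to 19 is 2985.
P(sum = 19) = 2985/248832 = 995/82944 ≈ 0.0120.

0.0120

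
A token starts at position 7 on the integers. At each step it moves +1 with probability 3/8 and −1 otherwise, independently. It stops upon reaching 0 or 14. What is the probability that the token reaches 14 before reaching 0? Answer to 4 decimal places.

Let r = q/p = (5/8)/(3/8) = 5/3. The recurrence P(i) = p·P(i+1) + q·P(i−1) with P(0)=0, P(14)=1 gives P(i) = (1 − r^i)/(1 − r^14).
P(7) = (1 − (5/3)^7) / (1 − (5/3)^14) = 2187/80312 ≈ 0.0272.

0.0272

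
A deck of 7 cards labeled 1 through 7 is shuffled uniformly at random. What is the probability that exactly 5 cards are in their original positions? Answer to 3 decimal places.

0.004

Choose which 5 of the 7 are fixed: C(7,5) = 21 ways.
The remaining 2 must have no fixed point: D(2) = 1.
P = 21·1/5040 = 1/240 ≈ 0.004.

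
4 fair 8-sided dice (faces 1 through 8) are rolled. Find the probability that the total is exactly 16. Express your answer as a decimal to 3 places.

There are 8^4 = 4096 equally likely outcomes.
The number of ordered 4-tuples from {1,…,8} summing to 16 is 315.
P(sum = 16) = 315/4096 ≈ 0.077.

0.077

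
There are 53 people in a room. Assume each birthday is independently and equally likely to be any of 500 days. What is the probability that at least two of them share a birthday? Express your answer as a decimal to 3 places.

0.943

It's easier to compute the probability that all 53 are distinct.
P(all distinct) = 500/500 · 499/500 · ··· · 448/500 ≈ 0.057.
So the probability of at least one match is 1 − 0.057 = 0.943.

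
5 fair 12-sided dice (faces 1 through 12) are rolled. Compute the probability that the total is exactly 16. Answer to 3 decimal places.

0.005

There are 12^5 = 248832 equally likely outcomes.
The number of ordered 5-tuples from {1,…,12} summing to 16 is 1365.
P(sum = 16) = 1365/248832 = 455/82944 ≈ 0.005.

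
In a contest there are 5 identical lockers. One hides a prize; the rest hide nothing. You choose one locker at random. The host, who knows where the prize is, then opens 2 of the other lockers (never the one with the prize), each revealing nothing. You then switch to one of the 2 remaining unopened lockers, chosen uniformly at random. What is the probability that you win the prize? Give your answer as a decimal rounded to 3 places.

0.400

Your original locker holds the prize with probability 1/5, so the other 4 collectively hold it with probability 4/5.
The host can always find 2 empty lockers to open, so the reveals don't change that 4/5; it is now spread over the 2 remaining unopened lockers.
P(win by switching) = (4/5) · (1/2) = 2/5 ≈ 0.400.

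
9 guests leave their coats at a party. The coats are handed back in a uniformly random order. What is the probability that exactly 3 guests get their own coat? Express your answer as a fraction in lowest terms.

Choose which 3 of the 9 are fixed: C(9,3) = 84 ways.
The remaining 6 must have no fixed point: D(6) = 265.
P = 84·265/362880 = 53/864.

53/864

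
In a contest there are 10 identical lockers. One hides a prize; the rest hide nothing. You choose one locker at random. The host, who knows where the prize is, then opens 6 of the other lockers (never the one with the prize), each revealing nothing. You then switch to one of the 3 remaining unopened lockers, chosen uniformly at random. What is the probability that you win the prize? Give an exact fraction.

Your original locker holds the prize with probability 1/10, so the other 9 collectively hold it with probability 9/10.
The host can always find 6 empty lockers to open, so the reveals don't change that 9/10; it is now spread over the 3 remaining unopened lockers.
P(win by switching) = (9/10) · (1/3) = 3/10.

3/10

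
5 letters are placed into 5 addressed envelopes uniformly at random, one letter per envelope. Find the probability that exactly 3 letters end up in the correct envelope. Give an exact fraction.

Choose which 3 of the 5 are fixed: C(5,3) = 10 ways.
The remaining 2 must have no fixed point: D(2) = 1.
P = 10·1/120 = 1/12.

1/12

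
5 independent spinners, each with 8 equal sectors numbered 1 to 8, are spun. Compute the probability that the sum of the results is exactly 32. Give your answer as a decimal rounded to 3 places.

There are 8^5 = 32768 equally likely outcomes.
The number of ordered 5-tuples from {1,…,8} summing to 32 is 490.
P(sum = 32) = 490/32768 = 245/16384 ≈ 0.015.

0.015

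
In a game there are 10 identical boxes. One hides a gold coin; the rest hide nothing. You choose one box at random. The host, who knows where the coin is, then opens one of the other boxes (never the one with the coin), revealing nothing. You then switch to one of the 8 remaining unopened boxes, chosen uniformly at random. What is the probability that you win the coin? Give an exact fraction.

9/80

Your original box holds the coin with probability 1/10, so the other 9 collectively hold it with probability 9/10.
The host can always find an empty box to open, so this doesn't change that 9/10; it is now spread over the 8 remaining unopened boxes.
P(win by switching) = (9/10) · (1/8) = 9/80.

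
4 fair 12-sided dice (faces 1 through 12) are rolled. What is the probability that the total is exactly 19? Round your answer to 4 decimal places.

0.0355

There are 12^4 = 20736 equally likely outcomes.
The number of ordered 4-tuples from {1,…,12} summing to 19 is 736.
P(sum = 19) = 736/20736 = 23/648 ≈ 0.0355.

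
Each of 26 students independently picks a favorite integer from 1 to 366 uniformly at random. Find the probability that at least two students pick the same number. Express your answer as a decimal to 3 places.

It's easier to compute the probability that all 26 are distinct.
P(all distinct) = 366/366 · 365/366 · ··· · 341/366 ≈ 0.403.
So the probability of at least one match is 1 − 0.403 = 0.597.

0.597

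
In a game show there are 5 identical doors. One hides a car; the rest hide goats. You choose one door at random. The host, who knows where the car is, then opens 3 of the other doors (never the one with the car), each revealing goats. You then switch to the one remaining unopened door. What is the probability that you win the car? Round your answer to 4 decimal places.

Your original door holds the car with probability 1/5, so the other 4 collectively hold it with probability 4/5.
The host can always find 3 empty doors to open, so the reveals don't change that 4/5; it is now spread over the 1 remaining unopened door.
P(win by switching) = (4/5) · (1/1) = 4/5 ≈ 0.8000.

0.8000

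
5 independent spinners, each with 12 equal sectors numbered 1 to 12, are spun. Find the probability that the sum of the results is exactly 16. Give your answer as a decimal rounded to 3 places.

0.005

There are 12^5 = 248832 equally likely outcomes.
The number of ordered 5-tuples from {1,…,12} summing to 16 is 1365.
P(sum = 16) = 1365/248832 = 455/82944 ≈ 0.005.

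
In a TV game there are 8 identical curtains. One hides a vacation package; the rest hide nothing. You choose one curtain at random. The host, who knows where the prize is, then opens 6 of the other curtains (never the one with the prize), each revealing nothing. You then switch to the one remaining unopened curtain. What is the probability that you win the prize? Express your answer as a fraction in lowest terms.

7/8

Your original curtain holds the prize with probability 1/8, so the other 7 collectively hold it with probability 7/8.
The host can always find 6 empty curtains to open, so the reveals don't change that 7/8; it is now spread over the 1 remaining unopened curtain.
P(win by switching) = (7/8) · (1/1) = 7/8.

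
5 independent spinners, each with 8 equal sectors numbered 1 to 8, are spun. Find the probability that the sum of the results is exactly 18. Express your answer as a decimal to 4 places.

There are 8^5 = 32768 equally likely outcomes.
The number of ordered 5-tuples from {1,…,8} summing to 18 is 1750.
P(sum = 18) = 1750/32768 = 875/16384 ≈ 0.0534.

0.0534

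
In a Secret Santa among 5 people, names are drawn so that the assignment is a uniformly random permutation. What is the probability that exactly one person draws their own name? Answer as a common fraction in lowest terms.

3/8

Choose which one is fixed: C(5,1) = 5 ways.
The remaining 4 must have no fixed point: D(4) = 9.
P = 5·9/120 = 3/8.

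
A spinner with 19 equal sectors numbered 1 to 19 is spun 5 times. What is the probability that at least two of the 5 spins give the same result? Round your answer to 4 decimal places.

0.4365

P(all 5 different) = 19/19 · 18/19 · ··· · 15/19 ≈ 0.5635.
P(at least two equal) = 1 − 0.5635 = 0.4365.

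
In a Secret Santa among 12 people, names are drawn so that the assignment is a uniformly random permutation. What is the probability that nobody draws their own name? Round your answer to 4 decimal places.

0.3679

This is the derangement probability: permutations of 12 with no fixed point.
D(12) = 12! · (1 − 1/1! + 1/2! − ··· + (−1)^12/12!) = 176214841.
P = 176214841/479001600 = 16019531/43545600 ≈ 0.3679.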